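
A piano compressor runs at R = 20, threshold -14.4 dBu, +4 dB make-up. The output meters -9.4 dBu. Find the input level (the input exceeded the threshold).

Remove make-up: -9.4 − 4 = -13.4 dBu.
That's 1 dB above the -14.4 dBu threshold.
Input overshoot = R × output overshoot = 20 dB → input = -14.4 + 20 = 5.6 dBu.

5.6 dBu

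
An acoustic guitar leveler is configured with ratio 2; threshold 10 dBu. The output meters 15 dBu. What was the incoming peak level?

20 dBu

Post-compression overshoot = 15 − 10 = 5 dB.
Undo the ratio: input overshoot = 5 × 2 = 10 dB, giving input = 20 dBu.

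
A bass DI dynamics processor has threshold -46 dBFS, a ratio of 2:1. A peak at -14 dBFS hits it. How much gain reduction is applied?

16 dB

Overshoot = -14 − (-46) = 32 dB.
At 2:1, output sits 32/2 = 16 dB above threshold.
Gain reduction = 32 − 16 = 16 dB.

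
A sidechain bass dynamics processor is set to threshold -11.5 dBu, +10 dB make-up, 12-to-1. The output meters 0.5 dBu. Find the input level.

12.5 dBu

Before make-up, the level was 0.5 − 10 = -9.5 dBu.
That's 2 dB above the -11.5 dBu threshold.
Undo the ratio: input overshoot = 2 × 12 = 24 dB, giving input = 12.5 dBu.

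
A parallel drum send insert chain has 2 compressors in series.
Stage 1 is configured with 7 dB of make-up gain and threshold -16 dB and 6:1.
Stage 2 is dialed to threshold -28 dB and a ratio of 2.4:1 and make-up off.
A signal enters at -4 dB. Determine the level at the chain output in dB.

-19.25 dB

Stage 1: -4 dB is 12 dB over -16 dB; at 6:1 that becomes 2 dB over, giving -14 dB; +7 dB make-up → -7 dB.
Stage 2: -7 dB is 21 dB over -28 dB; at 2.4:1 that becomes 8.75 dB over, giving -19.25 dB.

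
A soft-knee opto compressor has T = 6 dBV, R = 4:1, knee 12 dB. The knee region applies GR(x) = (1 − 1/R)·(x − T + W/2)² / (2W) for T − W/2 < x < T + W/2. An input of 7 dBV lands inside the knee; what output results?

x − T + W/2 = 7 − 6 + 6 = 7.
GR = (1 − 1/4) × 7² / 24 = 0.75 × 49 / 24 = 1.53125 dB.
Output = 7 − 1.53125 = 5.46875 dBV.

5.46875 dBV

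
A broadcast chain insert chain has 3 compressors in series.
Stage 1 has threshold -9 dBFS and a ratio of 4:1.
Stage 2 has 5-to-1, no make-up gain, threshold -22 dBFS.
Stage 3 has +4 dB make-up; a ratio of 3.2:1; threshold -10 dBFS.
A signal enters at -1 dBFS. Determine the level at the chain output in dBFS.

-15 dBFS

Stage 1: 8 dB above -9 dBFS, reduced 4:1 to 2 dB above → -7 dBFS.
Stage 2: -7 dBFS is 15 dB over -22 dBFS; at 5:1 that becomes 3 dB over, giving -19 dBFS.
Stage 3: -19 dBFS is at or below the -10 dBFS threshold — no compression; make-up brings it to -15 dBFS.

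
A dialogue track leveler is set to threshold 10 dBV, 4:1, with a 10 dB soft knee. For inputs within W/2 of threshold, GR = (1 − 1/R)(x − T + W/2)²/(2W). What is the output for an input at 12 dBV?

10.1625 dBV

x − T + W/2 = 12 − 10 + 5 = 7.
GR = (1 − 1/4) × 7² / 20 = 0.75 × 49 / 20 = 1.8375 dB.
Output = 12 − 1.8375 = 10.1625 dBV.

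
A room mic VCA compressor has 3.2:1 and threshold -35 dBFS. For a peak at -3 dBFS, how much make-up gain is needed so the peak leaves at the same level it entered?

The peak compresses to -35 + 32/3.2 = -25 dBFS.
To reach -3 dBFS requires -3 − (-25) = 22 dB of make-up.

22 dB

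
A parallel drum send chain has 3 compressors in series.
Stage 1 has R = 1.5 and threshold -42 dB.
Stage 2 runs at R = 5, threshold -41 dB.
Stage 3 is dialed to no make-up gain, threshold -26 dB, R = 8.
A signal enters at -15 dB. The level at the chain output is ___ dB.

Stage 1: 27 dB above -42 dB, reduced 1.5:1 to 18 dB above → -24 dB.
Stage 2: -24 dB is 17 dB over -41 dB; at 5:1 that becomes 3.4 dB over, giving -37.6 dB.
Stage 3: below threshold (-37.6 ≤ -26); passes unchanged; output -37.6 dB.

-37.6 dB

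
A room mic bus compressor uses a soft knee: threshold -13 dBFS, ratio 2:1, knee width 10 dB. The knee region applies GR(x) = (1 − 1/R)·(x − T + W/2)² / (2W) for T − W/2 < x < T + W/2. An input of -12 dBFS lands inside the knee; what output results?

x − T + W/2 = -12 − (-13) + 5 = 6.
GR = (1 − 1/2) × 6² / 20 = 0.5 × 36 / 20 = 0.9 dB.
Output = -12 − 0.9 = -12.9 dBFS.

-12.9 dBFS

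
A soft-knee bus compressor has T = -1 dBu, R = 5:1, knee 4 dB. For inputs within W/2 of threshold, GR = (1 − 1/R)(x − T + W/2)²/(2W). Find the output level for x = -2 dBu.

x − T + W/2 = -2 − (-1) + 2 = 1.
GR = (1 − 1/5) × 1² / 8 = 0.8 × 1 / 8 = 0.1 dB.
Output = -2 − 0.1 = -2.1 dBu.

-2.1 dBu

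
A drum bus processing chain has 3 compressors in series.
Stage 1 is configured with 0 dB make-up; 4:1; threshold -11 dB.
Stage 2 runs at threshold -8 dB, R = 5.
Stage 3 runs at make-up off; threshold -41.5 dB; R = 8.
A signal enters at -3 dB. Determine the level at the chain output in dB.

Stage 1: overshoot 8 dB → 8/4 = 2 dB → -9 dB.
Stage 2: -9 dB ≤ -8 dB, so stage 2 doesn't engage; output -9 dB.
Stage 3: -9 dB is 32.5 dB over -41.5 dB; at 8:1 that becomes 4.0625 dB over, giving -37.4375 dB.

-37.4375 dB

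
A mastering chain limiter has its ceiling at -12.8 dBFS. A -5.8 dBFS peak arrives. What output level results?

-12.8 dBFS

A brickwall limiter is an ∞:1 compressor: any input above the ceiling is clamped to -12.8 dBFS.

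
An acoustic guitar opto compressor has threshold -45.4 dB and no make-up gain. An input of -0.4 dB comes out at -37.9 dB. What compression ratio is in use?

Input overshoot = -0.4 − (-45.4) = 45 dB; output overshoot = -37.9 − (-45.4) = 7.5 dB.
Ratio = 45 / 7.5 = 6.

6:1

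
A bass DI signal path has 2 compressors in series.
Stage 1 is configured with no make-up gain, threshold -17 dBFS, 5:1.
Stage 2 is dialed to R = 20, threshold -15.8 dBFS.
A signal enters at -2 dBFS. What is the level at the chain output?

-15.71 dBFS

Stage 1: -2 dBFS is 15 dB over -17 dBFS; at 5:1 that becomes 3 dB over, giving -14 dBFS.
Stage 2: overshoot 1.8 dB → 1.8/20 = 0.09 dB → -15.71 dBFS.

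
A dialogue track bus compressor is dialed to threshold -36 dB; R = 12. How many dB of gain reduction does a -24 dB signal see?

-24 dB exceeds the threshold by 12 dB.
At 12:1, output sits 12/12 = 1 dB above threshold.
So the signal is attenuated by 12 − 1 = 11 dB.

11 dB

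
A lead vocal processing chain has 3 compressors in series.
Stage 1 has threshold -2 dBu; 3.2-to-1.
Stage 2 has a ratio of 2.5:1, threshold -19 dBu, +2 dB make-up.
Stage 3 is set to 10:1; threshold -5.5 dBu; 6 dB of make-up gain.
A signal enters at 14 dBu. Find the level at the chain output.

-2.2 dBu

Stage 1: 16 dB above -2 dBu, reduced 3.2:1 to 5 dB above → 3 dBu.
Stage 2: 3 dBu is 22 dB over -19 dBu; at 2.5:1 that becomes 8.8 dB over, giving -10.2 dBu; +2 dB make-up → -8.2 dBu.
Stage 3: below threshold (-8.2 ≤ -5.5); passes unchanged; make-up brings it to -2.2 dBu.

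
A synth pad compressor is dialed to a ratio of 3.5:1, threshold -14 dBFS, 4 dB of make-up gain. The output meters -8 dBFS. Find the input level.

-7 dBFS

Before make-up, the level was -8 − 4 = -12 dBFS.
Post-compression overshoot = -12 − (-14) = 2 dB.
Undo the ratio: input overshoot = 2 × 3.5 = 7 dB, giving input = -7 dBFS.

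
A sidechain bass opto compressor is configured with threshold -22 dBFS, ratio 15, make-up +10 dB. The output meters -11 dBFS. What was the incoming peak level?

Stripping the +10 dB make-up gives -21 dBFS at the gain stage.
Post-compression overshoot = -21 − (-22) = 1 dB.
Undo the ratio: input overshoot = 1 × 15 = 15 dB, giving input = -7 dBFS.

-7 dBFS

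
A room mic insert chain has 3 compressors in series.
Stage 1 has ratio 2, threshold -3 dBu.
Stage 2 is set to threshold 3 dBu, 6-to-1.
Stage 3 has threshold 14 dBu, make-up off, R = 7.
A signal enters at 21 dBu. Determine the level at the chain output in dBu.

Stage 1: overshoot 24 dB → 24/2 = 12 dB → 9 dBu.
Stage 2: overshoot 6 dB → 6/6 = 1 dB → 4 dBu.
Stage 3: below threshold (4 ≤ 14); passes unchanged; output 4 dBu.

4 dBu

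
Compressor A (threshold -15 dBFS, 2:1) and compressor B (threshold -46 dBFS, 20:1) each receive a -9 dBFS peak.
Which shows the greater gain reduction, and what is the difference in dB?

A: 6 dB over, compressed to 3 dB over, so 3 dB of GR.
B: 37 dB over, compressed to 1.85 dB over, so 35.15 dB of GR.
Difference: 32.15 dB in favour of B.

B, by 32.15 dB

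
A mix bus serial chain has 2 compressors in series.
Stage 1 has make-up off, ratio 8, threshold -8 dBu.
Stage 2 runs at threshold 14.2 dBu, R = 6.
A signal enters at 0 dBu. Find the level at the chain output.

Stage 1: 8 dB above -8 dBu, reduced 8:1 to 1 dB above → -7 dBu.
Stage 2: below threshold (-7 ≤ 14.2); passes unchanged; output -7 dBu.

-7 dBu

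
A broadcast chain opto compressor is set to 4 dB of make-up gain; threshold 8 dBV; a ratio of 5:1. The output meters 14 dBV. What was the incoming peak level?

Stripping the +4 dB make-up gives 10 dBV at the gain stage.
Post-compression overshoot = 10 − 8 = 2 dB.
Input overshoot = R × output overshoot = 10 dB → input = 8 + 10 = 18 dBV.

18 dBV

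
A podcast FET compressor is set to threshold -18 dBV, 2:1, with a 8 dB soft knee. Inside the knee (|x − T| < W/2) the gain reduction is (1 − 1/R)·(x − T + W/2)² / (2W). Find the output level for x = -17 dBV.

-17.78125 dBV

x − T + W/2 = -17 − (-18) + 4 = 5.
GR = (1 − 1/2) × 5² / 16 = 0.5 × 25 / 16 = 0.78125 dB.
Output = -17 − 0.78125 = -17.78125 dBV.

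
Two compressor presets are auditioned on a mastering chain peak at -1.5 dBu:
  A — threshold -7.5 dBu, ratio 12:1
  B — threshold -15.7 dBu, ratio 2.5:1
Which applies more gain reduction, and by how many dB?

A: 6 dB over, compressed to 0.5 dB over, so 5.5 dB of GR.
B: 14.2 dB over, compressed to 5.68 dB over, so 8.52 dB of GR.
B reduces 3.02 dB more.

B, by 3.02 dB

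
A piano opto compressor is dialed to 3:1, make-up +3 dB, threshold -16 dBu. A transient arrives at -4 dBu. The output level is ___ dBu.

-9 dBu

-4 dBu sits 12 dB over threshold.
The 12 dB excess becomes 4 dB after 3:1 reduction.
So the level is -16 + 4 = -12 dBu; make-up adds 3 dB, giving -9 dBu.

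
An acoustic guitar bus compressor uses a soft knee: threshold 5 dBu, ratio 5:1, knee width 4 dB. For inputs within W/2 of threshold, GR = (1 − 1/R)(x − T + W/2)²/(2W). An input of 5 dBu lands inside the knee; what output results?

4.6 dBu

x − T + W/2 = 5 − 5 + 2 = 2.
GR = (1 − 1/5) × 2² / 8 = 0.8 × 4 / 8 = 0.4 dB.
Output = 5 − 0.4 = 4.6 dBu.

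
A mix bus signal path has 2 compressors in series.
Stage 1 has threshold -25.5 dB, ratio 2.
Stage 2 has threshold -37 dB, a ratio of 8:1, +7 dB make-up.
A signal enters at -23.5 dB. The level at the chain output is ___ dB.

Stage 1: -23.5 dB is 2 dB over -25.5 dB; at 2:1 that becomes 1 dB over, giving -24.5 dB.
Stage 2: -24.5 dB is 12.5 dB over -37 dB; at 8:1 that becomes 1.5625 dB over, giving -35.4375 dB; +7 dB make-up → -28.4375 dB.

-28.4375 dB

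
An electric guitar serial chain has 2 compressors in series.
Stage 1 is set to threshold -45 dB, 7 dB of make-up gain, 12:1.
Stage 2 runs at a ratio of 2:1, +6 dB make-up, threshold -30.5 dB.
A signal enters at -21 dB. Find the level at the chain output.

-30 dB

Stage 1: 24 dB above -45 dB, reduced 12:1 to 2 dB above → -43 dB; +7 dB make-up → -36 dB.
Stage 2: below threshold (-36 ≤ -30.5); passes unchanged; make-up brings it to -30 dB.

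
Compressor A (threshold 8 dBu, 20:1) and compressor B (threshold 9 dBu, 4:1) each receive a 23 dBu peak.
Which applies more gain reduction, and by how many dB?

A, by 3.75 dB

A: overshoot 15 dB → output overshoot 0.75 dB → GR 14.25 dB.
B: overshoot 14 dB → output overshoot 3.5 dB → GR 10.5 dB.
A reduces 3.75 dB more.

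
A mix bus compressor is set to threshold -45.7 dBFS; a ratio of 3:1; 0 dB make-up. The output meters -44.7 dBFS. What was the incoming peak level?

-42.7 dBFS

That's 1 dB above the -45.7 dBFS threshold.
Undo the ratio: input overshoot = 1 × 3 = 3 dB, giving input = -42.7 dBFS.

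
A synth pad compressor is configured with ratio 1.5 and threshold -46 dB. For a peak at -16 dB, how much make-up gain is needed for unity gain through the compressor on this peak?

Without make-up, output = threshold + overshoot/1.5 = -46 + 20 = -26 dB.
Gap to target: 10 dB.

10 dB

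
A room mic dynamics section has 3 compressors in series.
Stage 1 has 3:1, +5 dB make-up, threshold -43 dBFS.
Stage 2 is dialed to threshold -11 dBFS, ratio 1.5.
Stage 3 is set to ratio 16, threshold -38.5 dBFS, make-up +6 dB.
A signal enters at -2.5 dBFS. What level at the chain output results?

Stage 1: -2.5 dBFS is 40.5 dB over -43 dBFS; at 3:1 that becomes 13.5 dB over, giving -29.5 dBFS; +5 dB make-up → -24.5 dBFS.
Stage 2: below threshold (-24.5 ≤ -11); passes unchanged; output -24.5 dBFS.
Stage 3: overshoot 14 dB → 14/16 = 0.875 dB → -37.625 dBFS; +6 dB make-up → -31.625 dBFS.

-31.625 dBFS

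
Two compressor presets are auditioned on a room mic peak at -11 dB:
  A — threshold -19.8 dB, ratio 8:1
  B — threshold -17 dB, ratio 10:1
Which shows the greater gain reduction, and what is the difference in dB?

A: GR = 8.8 − 8.8/8 = 7.7 dB.
B: GR = 6 − 6/10 = 5.4 dB.
A reduces 2.3 dB more.

A, by 2.3 dB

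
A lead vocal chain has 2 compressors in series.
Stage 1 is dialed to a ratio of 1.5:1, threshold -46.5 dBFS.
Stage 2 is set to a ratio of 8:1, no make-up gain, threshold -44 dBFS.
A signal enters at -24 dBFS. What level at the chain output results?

Stage 1: 22.5 dB above -46.5 dBFS, reduced 1.5:1 to 15 dB above → -31.5 dBFS.
Stage 2: -31.5 dBFS is 12.5 dB over -44 dBFS; at 8:1 that becomes 1.5625 dB over, giving -42.4375 dBFS.

-42.4375 dBFS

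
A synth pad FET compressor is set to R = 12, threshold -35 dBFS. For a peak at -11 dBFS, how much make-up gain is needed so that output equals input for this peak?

The peak compresses to -35 + 24/12 = -33 dBFS.
To reach -11 dBFS requires -11 − (-33) = 22 dB of make-up.

22 dB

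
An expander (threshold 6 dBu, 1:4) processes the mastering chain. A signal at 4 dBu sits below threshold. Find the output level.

The input is 2 dB below the 6 dBu threshold.
A 1:4 expander multiplies undershoot by 4: 2 × 4 = 8 dB below threshold.
Output = 6 − 8 = -2 dBu.

-2 dBu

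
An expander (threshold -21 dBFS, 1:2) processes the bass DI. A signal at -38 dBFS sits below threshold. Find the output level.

The input is 17 dB below the -21 dBFS threshold.
A 1:2 expander multiplies undershoot by 2: 17 × 2 = 34 dB below threshold.
Output = -21 − 34 = -55 dBFS.

-55 dBFS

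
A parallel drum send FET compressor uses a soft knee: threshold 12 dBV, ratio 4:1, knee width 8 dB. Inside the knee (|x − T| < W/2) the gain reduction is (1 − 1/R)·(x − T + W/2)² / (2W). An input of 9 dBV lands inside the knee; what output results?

x − T + W/2 = 9 − 12 + 4 = 1.
GR = (1 − 1/4) × 1² / 16 = 0.75 × 1 / 16 = 0.046875 dB.
Output = 9 − 0.046875 = 8.953125 dBV.

8.953125 dBV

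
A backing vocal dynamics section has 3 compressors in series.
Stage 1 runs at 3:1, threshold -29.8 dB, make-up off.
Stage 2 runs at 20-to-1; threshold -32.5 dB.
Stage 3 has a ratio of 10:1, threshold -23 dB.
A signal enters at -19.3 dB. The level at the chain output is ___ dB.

Stage 1: 10.5 dB above -29.8 dB, reduced 3:1 to 3.5 dB above → -26.3 dB.
Stage 2: 6.2 dB above -32.5 dB, reduced 20:1 to 0.31 dB above → -32.19 dB.
Stage 3: below threshold (-32.19 ≤ -23); passes unchanged; output -32.19 dB.

-32.19 dB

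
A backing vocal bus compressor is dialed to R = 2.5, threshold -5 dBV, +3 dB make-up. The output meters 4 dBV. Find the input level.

Stripping the +3 dB make-up gives 1 dBV at the gain stage.
That's 6 dB above the -5 dBV threshold.
Before 2.5:1 compression the overshoot was 6 × 2.5 = 15 dB, so input = -5 + 15 = 10 dBV.

10 dBV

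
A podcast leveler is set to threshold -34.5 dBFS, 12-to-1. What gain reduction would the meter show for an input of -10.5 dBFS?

Overshoot = -10.5 − (-34.5) = 24 dB.
After 12:1 compression the overshoot becomes 24/12 = 2 dB.
So the signal is attenuated by 24 − 2 = 22 dB.

22 dB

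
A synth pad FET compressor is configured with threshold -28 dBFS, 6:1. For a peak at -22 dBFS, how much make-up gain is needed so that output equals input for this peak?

Overshoot 6 dB → 6/6 = 1 dB after compression, so the compressed level is -28 + 1 = -27 dBFS.
Make-up = target − compressed = -22 − (-27) = 5 dB.

5 dB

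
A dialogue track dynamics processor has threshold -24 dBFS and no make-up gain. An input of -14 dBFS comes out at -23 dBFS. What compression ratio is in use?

10:1

Input overshoot = -14 − (-24) = 10 dB; output overshoot = -23 − (-24) = 1 dB.
Ratio = 10 / 1 = 10.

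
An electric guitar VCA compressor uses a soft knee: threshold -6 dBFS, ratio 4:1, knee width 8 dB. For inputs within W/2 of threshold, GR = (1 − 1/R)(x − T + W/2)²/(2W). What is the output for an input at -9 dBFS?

x − T + W/2 = -9 − (-6) + 4 = 1.
GR = (1 − 1/4) × 1² / 16 = 0.75 × 1 / 16 = 0.046875 dB.
Output = -9 − 0.046875 = -9.046875 dBFS.

-9.046875 dBFS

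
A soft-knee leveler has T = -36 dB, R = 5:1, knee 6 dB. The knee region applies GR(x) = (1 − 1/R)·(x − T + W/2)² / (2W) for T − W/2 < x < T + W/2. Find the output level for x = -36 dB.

x − T + W/2 = -36 − (-36) + 3 = 3.
GR = (1 − 1/5) × 3² / 12 = 0.8 × 9 / 12 = 0.6 dB.
Output = -36 − 0.6 = -36.6 dB.

-36.6 dB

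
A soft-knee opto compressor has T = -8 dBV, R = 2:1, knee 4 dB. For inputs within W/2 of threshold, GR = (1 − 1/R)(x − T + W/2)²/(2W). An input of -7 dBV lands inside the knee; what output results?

x − T + W/2 = -7 − (-8) + 2 = 3.
GR = (1 − 1/2) × 3² / 8 = 0.5 × 9 / 8 = 0.5625 dB.
Output = -7 − 0.5625 = -7.5625 dBV.

-7.5625 dBV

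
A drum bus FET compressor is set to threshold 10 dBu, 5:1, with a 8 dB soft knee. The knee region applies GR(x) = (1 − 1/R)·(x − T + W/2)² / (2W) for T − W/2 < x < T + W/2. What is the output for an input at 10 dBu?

x − T + W/2 = 10 − 10 + 4 = 4.
GR = (1 − 1/5) × 4² / 16 = 0.8 × 16 / 16 = 0.8 dB.
Output = 10 − 0.8 = 9.2 dBu.

9.2 dBu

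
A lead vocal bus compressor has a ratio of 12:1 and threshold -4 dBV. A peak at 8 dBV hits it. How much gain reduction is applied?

The signal is 12 dB above threshold.
A 12:1 ratio leaves 1 dB of that excess.
So the signal is attenuated by 12 − 1 = 11 dB.

11 dB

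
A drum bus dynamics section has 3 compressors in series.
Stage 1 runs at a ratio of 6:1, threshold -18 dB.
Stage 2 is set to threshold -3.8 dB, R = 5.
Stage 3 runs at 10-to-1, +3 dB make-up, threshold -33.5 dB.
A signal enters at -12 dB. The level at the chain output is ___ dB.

Stage 1: overshoot 6 dB → 6/6 = 1 dB → -17 dB.
Stage 2: -17 dB ≤ -3.8 dB, so stage 2 doesn't engage; output -17 dB.
Stage 3: -17 dB is 16.5 dB over -33.5 dB; at 10:1 that becomes 1.65 dB over, giving -31.85 dB; +3 dB make-up → -28.85 dB.

-28.85 dB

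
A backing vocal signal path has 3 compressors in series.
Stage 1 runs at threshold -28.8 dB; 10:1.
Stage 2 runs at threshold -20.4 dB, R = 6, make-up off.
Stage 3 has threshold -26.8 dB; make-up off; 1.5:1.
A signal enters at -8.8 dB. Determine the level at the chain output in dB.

Stage 1: 20 dB above -28.8 dB, reduced 10:1 to 2 dB above → -26.8 dB.
Stage 2: -26.8 dB ≤ -20.4 dB, so stage 2 doesn't engage; output -26.8 dB.
Stage 3: -26.8 dB ≤ -26.8 dB, so stage 3 doesn't engage; output -26.8 dB.

-26.8 dB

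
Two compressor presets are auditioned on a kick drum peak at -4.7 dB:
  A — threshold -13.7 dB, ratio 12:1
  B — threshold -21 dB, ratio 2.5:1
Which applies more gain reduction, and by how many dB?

A: 9 dB over, compressed to 0.75 dB over, so 8.25 dB of GR.
B: 16.3 dB over, compressed to 6.52 dB over, so 9.78 dB of GR.
B reduces 1.53 dB more.

B, by 1.53 dB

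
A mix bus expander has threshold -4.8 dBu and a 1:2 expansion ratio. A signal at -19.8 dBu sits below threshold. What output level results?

-34.8 dBu

Undershoot = (-4.8) − (-19.8) = 15 dB.
At 1:2, that expands to 30 dB under threshold.
Output = -4.8 − 30 = -34.8 dBu.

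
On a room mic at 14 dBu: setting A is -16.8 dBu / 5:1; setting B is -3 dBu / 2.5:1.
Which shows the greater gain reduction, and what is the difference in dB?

A, by 14.44 dB

A: GR = 30.8 − 30.8/5 = 24.64 dB.
B: GR = 17 − 17/2.5 = 10.2 dB.
Difference: 14.44 dB in favour of A.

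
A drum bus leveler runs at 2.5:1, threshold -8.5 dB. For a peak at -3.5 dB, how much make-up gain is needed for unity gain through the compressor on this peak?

Without make-up, output = threshold + overshoot/2.5 = -8.5 + 2 = -6.5 dB.
Gap to target: 3 dB.

3 dB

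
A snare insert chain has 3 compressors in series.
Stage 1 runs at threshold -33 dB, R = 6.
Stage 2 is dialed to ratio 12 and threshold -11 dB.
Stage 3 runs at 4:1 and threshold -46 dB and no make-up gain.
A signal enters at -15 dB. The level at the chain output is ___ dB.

Stage 1: overshoot 18 dB → 18/6 = 3 dB → -30 dB.
Stage 2: below threshold (-30 ≤ -11); passes unchanged; output -30 dB.
Stage 3: 16 dB above -46 dB, reduced 4:1 to 4 dB above → -42 dB.

-42 dB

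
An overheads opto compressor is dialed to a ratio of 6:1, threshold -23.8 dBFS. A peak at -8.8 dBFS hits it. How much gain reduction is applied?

The signal is 15 dB above threshold.
After 6:1 compression the overshoot becomes 15/6 = 2.5 dB.
Gain reduction = 15 − 2.5 = 12.5 dB.

12.5 dB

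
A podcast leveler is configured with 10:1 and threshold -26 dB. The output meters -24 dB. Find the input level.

Post-compression overshoot = -24 − (-26) = 2 dB.
Before 10:1 compression the overshoot was 2 × 10 = 20 dB, so input = -26 + 20 = -6 dB.

-6 dB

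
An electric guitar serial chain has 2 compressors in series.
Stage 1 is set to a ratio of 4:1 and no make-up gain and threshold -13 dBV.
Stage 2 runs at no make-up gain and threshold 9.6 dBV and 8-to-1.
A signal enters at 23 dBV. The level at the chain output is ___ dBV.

Stage 1: 23 dBV is 36 dB over -13 dBV; at 4:1 that becomes 9 dB over, giving -4 dBV.
Stage 2: below threshold (-4 ≤ 9.6); passes unchanged; output -4 dBV.

-4 dBV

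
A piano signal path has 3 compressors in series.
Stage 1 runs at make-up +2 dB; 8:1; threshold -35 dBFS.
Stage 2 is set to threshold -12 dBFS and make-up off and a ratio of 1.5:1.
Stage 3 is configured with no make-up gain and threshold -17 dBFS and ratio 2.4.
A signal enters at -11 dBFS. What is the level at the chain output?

Stage 1: -11 dBFS is 24 dB over -35 dBFS; at 8:1 that becomes 3 dB over, giving -32 dBFS; +2 dB make-up → -30 dBFS.
Stage 2: below threshold (-30 ≤ -12); passes unchanged; output -30 dBFS.
Stage 3: -30 dBFS is at or below the -17 dBFS threshold — no compression; output -30 dBFS.

-30 dBFS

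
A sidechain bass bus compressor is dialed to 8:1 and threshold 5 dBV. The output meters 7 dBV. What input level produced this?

Post-compression overshoot = 7 − 5 = 2 dB.
Before 8:1 compression the overshoot was 2 × 8 = 16 dB, so input = 5 + 16 = 21 dBV.

21 dBV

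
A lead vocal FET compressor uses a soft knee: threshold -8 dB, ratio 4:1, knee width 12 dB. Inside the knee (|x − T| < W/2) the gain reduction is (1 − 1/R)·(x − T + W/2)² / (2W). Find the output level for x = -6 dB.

x − T + W/2 = -6 − (-8) + 6 = 8.
GR = (1 − 1/4) × 8² / 24 = 0.75 × 64 / 24 = 2 dB.
Output = -6 − 2 = -8 dB.

-8 dB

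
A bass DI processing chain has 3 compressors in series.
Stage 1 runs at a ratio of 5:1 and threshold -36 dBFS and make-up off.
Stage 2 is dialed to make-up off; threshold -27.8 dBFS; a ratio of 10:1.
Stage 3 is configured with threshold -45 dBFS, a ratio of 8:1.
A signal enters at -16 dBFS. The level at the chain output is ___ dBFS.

-43.375 dBFS

Stage 1: overshoot 20 dB → 20/5 = 4 dB → -32 dBFS.
Stage 2: -32 dBFS is at or below the -27.8 dBFS threshold — no compression; output -32 dBFS.
Stage 3: overshoot 13 dB → 13/8 = 1.625 dB → -43.375 dBFS.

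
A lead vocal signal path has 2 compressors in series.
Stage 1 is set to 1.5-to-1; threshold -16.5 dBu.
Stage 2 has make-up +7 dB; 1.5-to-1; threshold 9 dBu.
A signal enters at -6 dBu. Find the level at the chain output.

-2.5 dBu

Stage 1: overshoot 10.5 dB → 10.5/1.5 = 7 dB → -9.5 dBu.
Stage 2: -9.5 dBu ≤ 9 dBu, so stage 2 doesn't engage; make-up brings it to -2.5 dBu.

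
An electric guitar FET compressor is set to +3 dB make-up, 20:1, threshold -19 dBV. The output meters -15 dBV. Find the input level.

1 dBV

Before make-up, the level was -15 − 3 = -18 dBV.
That's 1 dB above the -19 dBV threshold.
Undo the ratio: input overshoot = 1 × 20 = 20 dB, giving input = 1 dBV.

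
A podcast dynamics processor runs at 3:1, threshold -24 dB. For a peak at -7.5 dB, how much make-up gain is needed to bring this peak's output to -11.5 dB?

The peak compresses to -24 + 16.5/3 = -18.5 dB.
To reach -11.5 dB requires -11.5 − (-18.5) = 7 dB of make-up.

7 dB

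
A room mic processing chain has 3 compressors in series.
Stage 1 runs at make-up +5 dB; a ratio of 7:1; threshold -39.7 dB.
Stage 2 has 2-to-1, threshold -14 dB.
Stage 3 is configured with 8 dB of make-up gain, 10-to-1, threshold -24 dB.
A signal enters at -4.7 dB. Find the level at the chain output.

Stage 1: overshoot 35 dB → 35/7 = 5 dB → -34.7 dB; +5 dB make-up → -29.7 dB.
Stage 2: -29.7 dB is at or below the -14 dB threshold — no compression; output -29.7 dB.
Stage 3: -29.7 dB ≤ -24 dB, so stage 3 doesn't engage; make-up brings it to -21.7 dB.

-21.7 dB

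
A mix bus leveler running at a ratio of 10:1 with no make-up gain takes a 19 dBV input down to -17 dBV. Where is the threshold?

Let T be the threshold. Output overshoot = (input overshoot)/R, so -17 − T = (19 − T)/10.
10·(-17 − T) = 19 − T → 9·T = -170 − 19 = -189.
T = -189/9 = -21 dBV.

-21 dBV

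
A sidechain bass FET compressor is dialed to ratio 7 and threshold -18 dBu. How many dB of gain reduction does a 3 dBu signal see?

Overshoot = 3 − (-18) = 21 dB.
A 7:1 ratio leaves 3 dB of that excess.
Gain reduction = 21 − 3 = 18 dB.

18 dB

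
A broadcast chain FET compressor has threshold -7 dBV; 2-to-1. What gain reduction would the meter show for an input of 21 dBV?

Overshoot = 21 − (-7) = 28 dB.
A 2:1 ratio leaves 14 dB of that excess.
GR = overshoot in − overshoot out = 28 − 14 = 14 dB.

14 dB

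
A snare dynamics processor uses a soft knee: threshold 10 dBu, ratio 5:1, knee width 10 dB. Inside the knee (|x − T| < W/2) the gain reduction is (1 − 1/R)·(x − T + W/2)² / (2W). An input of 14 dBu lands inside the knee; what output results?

10.76 dBu

x − T + W/2 = 14 − 10 + 5 = 9.
GR = (1 − 1/5) × 9² / 20 = 0.8 × 81 / 20 = 3.24 dB.
Output = 14 − 3.24 = 10.76 dBu.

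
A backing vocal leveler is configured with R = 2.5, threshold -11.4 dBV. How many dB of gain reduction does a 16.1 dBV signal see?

16.5 dB

The signal is 27.5 dB above threshold.
After 2.5:1 compression the overshoot becomes 27.5/2.5 = 11 dB.
So the signal is attenuated by 27.5 − 11 = 16.5 dB.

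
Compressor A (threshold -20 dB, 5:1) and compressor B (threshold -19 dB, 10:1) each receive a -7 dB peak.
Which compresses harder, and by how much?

A: 13 dB over, compressed to 2.6 dB over, so 10.4 dB of GR.
B: 12 dB over, compressed to 1.2 dB over, so 10.8 dB of GR.
B applies 0.4 dB more gain reduction.

B, by 0.4 dB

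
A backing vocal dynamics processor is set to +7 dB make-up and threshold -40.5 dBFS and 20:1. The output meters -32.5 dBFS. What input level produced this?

-20.5 dBFS

Before make-up, the level was -32.5 − 7 = -39.5 dBFS.
The compressed level sits -39.5 − (-40.5) = 1 dB over threshold.
Input overshoot = R × output overshoot = 20 dB → input = -40.5 + 20 = -20.5 dBFS.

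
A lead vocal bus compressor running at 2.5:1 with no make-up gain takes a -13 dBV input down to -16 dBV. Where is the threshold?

-18 dBV

Let T be the threshold. Output overshoot = (input overshoot)/R, so -16 − T = (-13 − T)/2.5.
2.5·(-16 − T) = -13 − T → 1.5·T = -40 − (-13) = -27.
T = -27/1.5 = -18 dBV.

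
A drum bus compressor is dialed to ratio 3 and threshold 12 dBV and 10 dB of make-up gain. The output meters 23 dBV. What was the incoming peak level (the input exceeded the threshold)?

Stripping the +10 dB make-up gives 13 dBV at the gain stage.
The compressed level sits 13 − 12 = 1 dB over threshold.
Before 3:1 compression the overshoot was 1 × 3 = 3 dB, so input = 12 + 3 = 15 dBV.

15 dBV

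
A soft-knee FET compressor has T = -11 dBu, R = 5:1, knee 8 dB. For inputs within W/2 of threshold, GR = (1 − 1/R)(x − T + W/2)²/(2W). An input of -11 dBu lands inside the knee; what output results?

x − T + W/2 = -11 − (-11) + 4 = 4.
GR = (1 − 1/5) × 4² / 16 = 0.8 × 16 / 16 = 0.8 dB.
Output = -11 − 0.8 = -11.8 dBu.

-11.8 dBu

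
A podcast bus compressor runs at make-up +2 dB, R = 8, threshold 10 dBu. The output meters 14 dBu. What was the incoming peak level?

26 dBu

Before make-up, the level was 14 − 2 = 12 dBu.
Post-compression overshoot = 12 − 10 = 2 dB.
Input overshoot = R × output overshoot = 16 dB → input = 10 + 16 = 26 dBu.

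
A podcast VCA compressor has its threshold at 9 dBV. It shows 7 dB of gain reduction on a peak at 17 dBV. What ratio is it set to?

8:1

Input overshoot = 17 − 9 = 8 dB.
Output overshoot = 8 − 7 = 1 dB.
Ratio = input overshoot / output overshoot = 8 / 1 = 8.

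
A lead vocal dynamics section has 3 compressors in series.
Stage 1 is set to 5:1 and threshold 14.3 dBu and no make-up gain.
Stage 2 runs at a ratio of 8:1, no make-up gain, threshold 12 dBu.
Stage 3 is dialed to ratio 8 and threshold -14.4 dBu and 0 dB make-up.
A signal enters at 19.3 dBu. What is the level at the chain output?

-11.048438 dBu

Stage 1: 19.3 dBu is 5 dB over 14.3 dBu; at 5:1 that becomes 1 dB over, giving 15.3 dBu.
Stage 2: 3.3 dB above 12 dBu, reduced 8:1 to 0.4125 dB above → 12.4125 dBu.
Stage 3: 12.4125 dBu is 26.8125 dB over -14.4 dBu; at 8:1 that becomes 3.351562 dB over, giving -11.048438 dBu.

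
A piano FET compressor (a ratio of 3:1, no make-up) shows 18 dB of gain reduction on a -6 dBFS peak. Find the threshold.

-33 dBFS

Gain reduction = -6 − (-24) = 18 dB; output overshoot = GR / (R − 1) = 18 / 2 = 9 dB.
Threshold = output − output overshoot = -24 − 9 = -33 dBFS.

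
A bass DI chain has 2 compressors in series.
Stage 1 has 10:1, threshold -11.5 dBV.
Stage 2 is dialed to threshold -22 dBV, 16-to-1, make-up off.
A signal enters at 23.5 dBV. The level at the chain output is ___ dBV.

Stage 1: 35 dB above -11.5 dBV, reduced 10:1 to 3.5 dB above → -8 dBV.
Stage 2: 14 dB above -22 dBV, reduced 16:1 to 0.875 dB above → -21.125 dBV.

-21.125 dBV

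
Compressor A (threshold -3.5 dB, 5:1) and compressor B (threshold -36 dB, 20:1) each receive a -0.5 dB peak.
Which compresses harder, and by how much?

A: 3 dB over, compressed to 0.6 dB over, so 2.4 dB of GR.
B: 35.5 dB over, compressed to 1.775 dB over, so 33.725 dB of GR.
B reduces 31.325 dB more.

B, by 31.325 dB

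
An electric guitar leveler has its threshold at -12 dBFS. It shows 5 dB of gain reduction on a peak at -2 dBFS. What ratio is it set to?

2:1

Input overshoot = -2 − (-12) = 10 dB.
Output overshoot = 10 − 5 = 5 dB.
Ratio = input overshoot / output overshoot = 10 / 5 = 2.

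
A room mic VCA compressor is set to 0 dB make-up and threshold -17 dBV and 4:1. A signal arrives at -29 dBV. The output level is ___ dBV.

-29 dBV is 12 dB below the -17 dBV threshold, so no gain reduction is applied.
Output = input = -29 dBV.

-29 dBV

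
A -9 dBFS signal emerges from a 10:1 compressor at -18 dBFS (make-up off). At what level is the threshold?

Input is 10 dB above T (since output overshoot × R = input overshoot: (-18 − T)·10 = -9 − T gives T = -19 dBFS).
Check: -19 + (-9 − (-19))/10 = -19 + 1 = -18 dBFS. ✓

-19 dBFS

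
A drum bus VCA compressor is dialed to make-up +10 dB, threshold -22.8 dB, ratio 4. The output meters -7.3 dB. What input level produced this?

-0.8 dB

Before make-up, the level was -7.3 − 10 = -17.3 dB.
Post-compression overshoot = -17.3 − (-22.8) = 5.5 dB.
Undo the ratio: input overshoot = 5.5 × 4 = 22 dB, giving input = -0.8 dB.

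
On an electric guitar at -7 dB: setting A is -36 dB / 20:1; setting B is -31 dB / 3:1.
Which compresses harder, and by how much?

A: overshoot 29 dB → output overshoot 1.45 dB → GR 27.55 dB.
B: overshoot 24 dB → output overshoot 8 dB → GR 16 dB.
Difference: 11.55 dB in favour of A.

A, by 11.55 dB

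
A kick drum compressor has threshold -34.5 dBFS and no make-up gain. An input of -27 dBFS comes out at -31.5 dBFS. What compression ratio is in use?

Input overshoot = -27 − (-34.5) = 7.5 dB; output overshoot = -31.5 − (-34.5) = 3 dB.
Ratio = 7.5 / 3 = 2.5.

2.5:1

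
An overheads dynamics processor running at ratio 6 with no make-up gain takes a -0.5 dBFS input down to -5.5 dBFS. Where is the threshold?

-6.5 dBFS

Let T be the threshold. Output overshoot = (input overshoot)/R, so -5.5 − T = (-0.5 − T)/6.
6·(-5.5 − T) = -0.5 − T → 5·T = -33 − (-0.5) = -32.5.
T = -32.5/5 = -6.5 dBFS.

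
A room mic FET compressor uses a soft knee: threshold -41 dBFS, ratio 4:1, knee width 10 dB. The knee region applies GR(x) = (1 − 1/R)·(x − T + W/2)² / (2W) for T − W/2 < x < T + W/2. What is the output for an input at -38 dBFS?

-40.4 dBFS

x − T + W/2 = -38 − (-41) + 5 = 8.
GR = (1 − 1/4) × 8² / 20 = 0.75 × 64 / 20 = 2.4 dB.
Output = -38 − 2.4 = -40.4 dBFS.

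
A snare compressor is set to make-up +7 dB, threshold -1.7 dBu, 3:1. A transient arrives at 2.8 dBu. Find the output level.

The input is 4.5 dB above the -1.7 dBu threshold.
At 3:1 the overshoot is divided by 3, leaving 1.5 dB above threshold.
Output = -1.7 + 1.5 = -0.2 dBu; make-up adds 7 dB, giving 6.8 dBu.

6.8 dBu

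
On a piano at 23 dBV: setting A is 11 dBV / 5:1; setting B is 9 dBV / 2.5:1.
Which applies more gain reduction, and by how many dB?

A, by 1.2 dB

A: 12 dB over, compressed to 2.4 dB over, so 9.6 dB of GR.
B: 14 dB over, compressed to 5.6 dB over, so 8.4 dB of GR.
A applies 1.2 dB more gain reduction.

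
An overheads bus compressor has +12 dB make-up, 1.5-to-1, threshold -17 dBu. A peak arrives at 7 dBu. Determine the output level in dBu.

Overshoot: 7 − (-17) = 24 dB.
At 1.5:1 the overshoot is divided by 1.5, leaving 16 dB above threshold.
That puts the output at -1 dBu; make-up adds 12 dB, giving 11 dBu.

11 dBu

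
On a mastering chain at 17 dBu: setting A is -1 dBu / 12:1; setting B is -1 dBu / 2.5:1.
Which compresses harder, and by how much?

A: overshoot 18 dB → output overshoot 1.5 dB → GR 16.5 dB.
B: overshoot 18 dB → output overshoot 7.2 dB → GR 10.8 dB.
A applies 5.7 dB more gain reduction.

A, by 5.7 dB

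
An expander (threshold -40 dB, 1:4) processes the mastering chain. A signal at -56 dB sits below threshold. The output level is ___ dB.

Below threshold, a 1:4 expander applies gain = (4−1)×(T − x) of attenuation.
(4−1) × 16 = 48 dB, so output = -56 − 48 = -104 dB.

-104 dB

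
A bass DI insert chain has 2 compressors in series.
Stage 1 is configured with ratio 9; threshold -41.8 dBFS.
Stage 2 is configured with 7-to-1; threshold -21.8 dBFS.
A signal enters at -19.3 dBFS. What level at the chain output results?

Stage 1: overshoot 22.5 dB → 22.5/9 = 2.5 dB → -39.3 dBFS.
Stage 2: -39.3 dBFS ≤ -21.8 dBFS, so stage 2 doesn't engage; output -39.3 dBFS.

-39.3 dBFS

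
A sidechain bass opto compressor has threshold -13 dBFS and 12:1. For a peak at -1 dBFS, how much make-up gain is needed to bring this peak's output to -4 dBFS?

Overshoot 12 dB → 12/12 = 1 dB after compression, so the compressed level is -13 + 1 = -12 dBFS.
Make-up = target − compressed = -4 − (-12) = 8 dB.

8 dB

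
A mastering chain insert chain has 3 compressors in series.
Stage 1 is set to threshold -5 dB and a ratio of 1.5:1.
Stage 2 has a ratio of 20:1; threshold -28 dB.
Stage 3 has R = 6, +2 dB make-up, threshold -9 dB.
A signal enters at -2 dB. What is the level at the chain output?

-24.75 dB

Stage 1: -2 dB is 3 dB over -5 dB; at 1.5:1 that becomes 2 dB over, giving -3 dB.
Stage 2: 25 dB above -28 dB, reduced 20:1 to 1.25 dB above → -26.75 dB.
Stage 3: below threshold (-26.75 ≤ -9); passes unchanged; make-up brings it to -24.75 dB.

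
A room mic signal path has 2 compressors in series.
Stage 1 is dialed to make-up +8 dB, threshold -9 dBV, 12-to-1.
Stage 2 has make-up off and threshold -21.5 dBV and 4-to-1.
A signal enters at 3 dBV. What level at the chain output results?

-16.125 dBV

Stage 1: 12 dB above -9 dBV, reduced 12:1 to 1 dB above → -8 dBV; +8 dB make-up → 0 dBV.
Stage 2: 0 dBV is 21.5 dB over -21.5 dBV; at 4:1 that becomes 5.375 dB over, giving -16.125 dBV.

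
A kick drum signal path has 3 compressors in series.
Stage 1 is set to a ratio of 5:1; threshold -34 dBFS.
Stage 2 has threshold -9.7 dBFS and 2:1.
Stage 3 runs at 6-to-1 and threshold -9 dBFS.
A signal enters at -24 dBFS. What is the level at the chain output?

-32 dBFS

Stage 1: 10 dB above -34 dBFS, reduced 5:1 to 2 dB above → -32 dBFS.
Stage 2: -32 dBFS ≤ -9.7 dBFS, so stage 2 doesn't engage; output -32 dBFS.
Stage 3: -32 dBFS ≤ -9 dBFS, so stage 3 doesn't engage; output -32 dBFS.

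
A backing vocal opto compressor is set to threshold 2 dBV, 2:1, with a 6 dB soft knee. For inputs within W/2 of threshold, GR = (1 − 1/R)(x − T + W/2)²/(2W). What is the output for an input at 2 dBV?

1.625 dBV

x − T + W/2 = 2 − 2 + 3 = 3.
GR = (1 − 1/2) × 3² / 12 = 0.5 × 9 / 12 = 0.375 dB.
Output = 2 − 0.375 = 1.625 dBV.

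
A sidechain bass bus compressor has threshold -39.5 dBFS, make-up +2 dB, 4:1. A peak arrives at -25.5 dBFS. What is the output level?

The input is 14 dB above the -39.5 dBFS threshold.
At 4:1 the overshoot is divided by 4, leaving 3.5 dB above threshold.
That puts the output at -36 dBFS; make-up adds 2 dB, giving -34 dBFS.

-34 dBFS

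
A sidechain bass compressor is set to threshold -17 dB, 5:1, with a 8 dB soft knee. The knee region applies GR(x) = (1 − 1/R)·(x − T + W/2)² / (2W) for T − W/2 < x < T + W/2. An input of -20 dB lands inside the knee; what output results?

x − T + W/2 = -20 − (-17) + 4 = 1.
GR = (1 − 1/5) × 1² / 16 = 0.8 × 1 / 16 = 0.05 dB.
Output = -20 − 0.05 = -20.05 dB.

-20.05 dB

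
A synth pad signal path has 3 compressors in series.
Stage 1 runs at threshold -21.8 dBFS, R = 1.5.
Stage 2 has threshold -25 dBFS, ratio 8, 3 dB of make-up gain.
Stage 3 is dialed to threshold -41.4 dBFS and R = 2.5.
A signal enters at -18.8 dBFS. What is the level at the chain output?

Stage 1: -18.8 dBFS is 3 dB over -21.8 dBFS; at 1.5:1 that becomes 2 dB over, giving -19.8 dBFS.
Stage 2: 5.2 dB above -25 dBFS, reduced 8:1 to 0.65 dB above → -24.35 dBFS; +3 dB make-up → -21.35 dBFS.
Stage 3: overshoot 20.05 dB → 20.05/2.5 = 8.02 dB → -33.38 dBFS.

-33.38 dBFS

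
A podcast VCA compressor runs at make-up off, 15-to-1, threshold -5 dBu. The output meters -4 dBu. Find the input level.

That's 1 dB above the -5 dBu threshold.
Before 15:1 compression the overshoot was 1 × 15 = 15 dB, so input = -5 + 15 = 10 dBu.

10 dBu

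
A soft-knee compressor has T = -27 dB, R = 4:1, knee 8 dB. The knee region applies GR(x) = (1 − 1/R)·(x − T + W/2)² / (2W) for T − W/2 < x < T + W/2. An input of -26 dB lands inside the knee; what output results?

-27.171875 dB

x − T + W/2 = -26 − (-27) + 4 = 5.
GR = (1 − 1/4) × 5² / 16 = 0.75 × 25 / 16 = 1.171875 dB.
Output = -26 − 1.171875 = -27.171875 dB.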